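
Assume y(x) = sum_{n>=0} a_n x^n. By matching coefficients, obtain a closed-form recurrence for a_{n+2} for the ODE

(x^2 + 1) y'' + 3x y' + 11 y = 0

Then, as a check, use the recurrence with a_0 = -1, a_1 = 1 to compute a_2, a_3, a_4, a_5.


Substitute y = sum_n a_n x^n.
(1 + 1 x^2) y'' contributes (n+2)(n+1) a_{n+2} + n(n-1) a_n at x^n.
3 x y'(x) contributes 3 n a_n at x^n.
11 y(x) contributes 11 a_n at x^n.
Matching x^n: (n+2)(n+1) a_{n+2} + (n(n-1) + 3 n + 11) a_n = 0.
Thus a_{n+2} = (-n(n-1) - 3 n - 11) / ((n+1)(n+2)) * a_n.

Check with a_0 = -1, a_1 = 1 (apply the recurrence for n = 0, 1, 2, 3): a_0 = -1, a_1 = 1, a_2 = 11/2, a_3 = -7/3, a_4 = -209/24, a_5 = 91/30.

a_(n+2) = (-n(n-1) - 3 n - 11) / ((n+1)(n+2)) * a_n; check: a_0 = -1, a_1 = 1, a_2 = 11/2, a_3 = -7/3, a_4 = -209/24, a_5 = 91/30


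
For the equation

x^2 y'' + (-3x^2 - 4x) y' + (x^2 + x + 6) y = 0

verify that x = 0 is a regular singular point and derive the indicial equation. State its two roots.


Divide by x^2 to reach normal form y'' + P_1(x) y' + P_2(x) y = 0 with P_1(x) = -3 - 4/x and P_2(x) = 1 + 1/x + 6/x^2.
x = 0 is a singular point because the y'-coefficient -3 - 4/x has a pole at x = 0 and the y-coefficient 1 + 1/x + 6/x^2 has a pole at x = 0.
It is a regular singular point because x P_1(x) = p(x) = -3x - 4 and x^2 P_2(x) = q(x) = x^2 + x + 6 are polynomials, hence analytic at x = 0.
p(0) = -4,  q(0) = 6.
Indicial equation: r(r-1) + p(0) r + q(0) = 0, i.e. r^2 + (p(0) - 1) r + q(0) = 0, i.e. r^2 - 5 r + 6 = 0.
Discriminant: (-5)^2 - 4(6) = 1, so r = (5 ± 1)/2.
Solving: r_1 = 3, r_2 = 2.

indicial: r^2 - 5 r + 6 = 0; roots r_1 = 3, r_2 = 2


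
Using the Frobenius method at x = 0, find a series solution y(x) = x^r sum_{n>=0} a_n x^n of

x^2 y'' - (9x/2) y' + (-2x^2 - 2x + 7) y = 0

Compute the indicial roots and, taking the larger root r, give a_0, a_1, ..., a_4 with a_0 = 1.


Write in Frobenius form y'' + (p(x)/x) y' + (q(x)/x^2) y = 0:
  p(x) = -9/2,  q(x) = -2x^2 - 2x + 7.
Indicial equation: r(r-1) + (-9/2) r + (7) = 0 -> roots r_1 = 7/2, r_2 = 2.
Take r = r_1 = 7/2. Let y(x) = x^r sum_{n>=0} a_n x^n with a_0 = 1.
Substitute y = x^r sum a_n x^n and match x^{r+n}. The recurrence is
  D(n) a_n - 2 a_{n-1} - 2 a_{n-2} = 0,  where D(n) = (r+n)(r+n-1) + (-9/2)(r+n) + (7).
  a_n = [2 a_{n-1} + 2 a_{n-2}] / D(n).
Since the indicial polynomial factors as (r - r_1)(r - r_2), D(n) = (r_1 + n - r_1)(r_1 + n - r_2) = n(n + 3/2).
Evaluating step by step (a_0 = 1):
  n = 1: D(1) = 1(1 + 3/2) = 5/2; numerator = 2(1) = 2; a_1 = (2)/(5/2) = 4/5
  n = 2: D(2) = 2(2 + 3/2) = 7; numerator = 2(4/5) + 2(1) = 18/5; a_2 = (18/5)/(7) = 18/35
  n = 3: D(3) = 3(3 + 3/2) = 27/2; numerator = 2(18/35) + 2(4/5) = 92/35; a_3 = (92/35)/(27/2) = 184/945
  n = 4: D(4) = 4(4 + 3/2) = 22; numerator = 2(184/945) + 2(18/35) = 268/189; a_4 = (268/189)/(22) = 134/2079

r = 7/2; a_0 = 1; a_1 = 4/5; a_2 = 18/35; a_3 = 184/945; a_4 = 134/2079


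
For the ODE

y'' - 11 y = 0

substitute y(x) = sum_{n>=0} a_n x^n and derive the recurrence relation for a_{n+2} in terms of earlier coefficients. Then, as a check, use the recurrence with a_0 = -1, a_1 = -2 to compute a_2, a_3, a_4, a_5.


Substitute y = sum_n a_n x^n into y'' + (const) y = 0.
y''(x) = sum_{n>=0} (n+2)(n+1) a_{n+2} x^n.
The ODE becomes sum_n [(n+2)(n+1) a_{n+2} - 11 a_n] x^n = 0.
Setting each coefficient to zero gives the recurrence:
  (n+2)(n+1) a_{n+2} - 11 a_n = 0,
  a_{n+2} = 11 / ((n+1)(n+2)) a_n.

Check with a_0 = -1, a_1 = -2 (apply the recurrence for n = 0, 1, 2, 3): a_0 = -1, a_1 = -2, a_2 = -11/2, a_3 = -11/3, a_4 = -121/24, a_5 = -121/60.

a_{n+2} = 11/((n+1)(n+2)) * a_n; check: a_0 = -1, a_1 = -2, a_2 = -11/2, a_3 = -11/3, a_4 = -121/24, a_5 = -121/60


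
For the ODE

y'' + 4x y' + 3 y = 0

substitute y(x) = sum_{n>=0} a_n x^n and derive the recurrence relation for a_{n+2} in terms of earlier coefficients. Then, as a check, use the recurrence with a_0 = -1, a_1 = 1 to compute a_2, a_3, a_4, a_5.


Substitute y = sum_n a_n x^n.
y''(x) has coefficient (n+2)(n+1) a_{n+2} at x^n;
4 x y'(x) has coefficient 4 n a_n at x^n (shift);
3 y(x) has coefficient 3 a_n at x^n.
Matching x^n: (n+2)(n+1) a_{n+2} + (4n + 3) a_n = 0.
Thus a_{n+2} = (-4n - 3) / ((n+1)(n+2)) * a_n.

Check with a_0 = -1, a_1 = 1 (apply the recurrence for n = 0, 1, 2, 3): a_0 = -1, a_1 = 1, a_2 = 3/2, a_3 = -7/6, a_4 = -11/8, a_5 = 7/8.

a_(n+2) = (-4n - 3) / ((n+1)(n+2)) * a_n; check: a_0 = -1, a_1 = 1, a_2 = 3/2, a_3 = -7/6, a_4 = -11/8, a_5 = 7/8


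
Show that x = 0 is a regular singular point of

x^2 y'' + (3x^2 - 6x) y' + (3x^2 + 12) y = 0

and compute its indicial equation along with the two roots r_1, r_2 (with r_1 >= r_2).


Divide by x^2 to reach normal form y'' + P_1(x) y' + P_2(x) y = 0 with P_1(x) = 3 - 6/x and P_2(x) = 3 + 12/x^2.
x = 0 is a singular point because the y'-coefficient 3 - 6/x has a pole at x = 0 and the y-coefficient 3 + 12/x^2 has a pole at x = 0.
It is a regular singular point because x P_1(x) = p(x) = 3x - 6 and x^2 P_2(x) = q(x) = 3x^2 + 12 are polynomials, hence analytic at x = 0.
p(0) = -6,  q(0) = 12.
Indicial equation: r(r-1) + p(0) r + q(0) = 0, i.e. r^2 + (p(0) - 1) r + q(0) = 0, i.e. r^2 - 7 r + 12 = 0.
Discriminant: (-7)^2 - 4(12) = 1, so r = (7 ± 1)/2.
Solving: r_1 = 4, r_2 = 3.

indicial: r^2 - 7 r + 12 = 0; roots r_1 = 4, r_2 = 3


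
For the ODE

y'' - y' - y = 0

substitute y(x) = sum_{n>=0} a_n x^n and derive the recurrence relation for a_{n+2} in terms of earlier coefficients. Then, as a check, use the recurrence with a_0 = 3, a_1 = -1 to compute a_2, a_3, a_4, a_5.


Substitute y = sum_n a_n x^n.
y''(x) has coefficient (n+2)(n+1) a_{n+2} at x^n;
-y'(x) has coefficient -(n+1) a_{n+1} at x^n;
-y(x) has coefficient -1 a_n at x^n.
Matching x^n: (n+2)(n+1) a_{n+2} - (n+1) a_{n+1} - 1 a_n = 0.
Thus a_{n+2} = [(n+1) a_{n+1} + 1 a_n] / ((n+1)(n+2)).

Check with a_0 = 3, a_1 = -1 (apply the recurrence for n = 0, 1, 2, 3): a_0 = 3, a_1 = -1, a_2 = 1, a_3 = 1/6, a_4 = 1/8, a_5 = 1/30.

a_(n+2) = [(n+1) a_(n+1) + 1 a_n] / ((n+1)(n+2)); check: a_0 = 3, a_1 = -1, a_2 = 1, a_3 = 1/6, a_4 = 1/8, a_5 = 1/30


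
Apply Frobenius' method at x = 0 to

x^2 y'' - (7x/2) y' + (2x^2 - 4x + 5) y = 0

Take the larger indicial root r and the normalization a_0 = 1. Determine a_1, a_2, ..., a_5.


Write in Frobenius form y'' + (p(x)/x) y' + (q(x)/x^2) y = 0:
  p(x) = -7/2,  q(x) = 2x^2 - 4x + 5.
Indicial equation: r(r-1) + (-7/2) r + (5) = 0 -> roots r_1 = 5/2, r_2 = 2.
Take r = r_1 = 5/2. Let y(x) = x^r sum_{n>=0} a_n x^n with a_0 = 1.
Substitute y = x^r sum a_n x^n and match x^{r+n}. The recurrence is
  D(n) a_n - 4 a_{n-1} + 2 a_{n-2} = 0,  where D(n) = (r+n)(r+n-1) + (-7/2)(r+n) + (5).
  a_n = [4 a_{n-1} - 2 a_{n-2}] / D(n).
Since the indicial polynomial factors as (r - r_1)(r - r_2), D(n) = (r_1 + n - r_1)(r_1 + n - r_2) = n(n + 1/2).
Evaluating step by step (a_0 = 1):
  n = 1: D(1) = 1(1 + 1/2) = 3/2; numerator = 4(1) = 4; a_1 = (4)/(3/2) = 8/3
  n = 2: D(2) = 2(2 + 1/2) = 5; numerator = 4(8/3) - 2(1) = 26/3; a_2 = (26/3)/(5) = 26/15
  n = 3: D(3) = 3(3 + 1/2) = 21/2; numerator = 4(26/15) - 2(8/3) = 8/5; a_3 = (8/5)/(21/2) = 16/105
  n = 4: D(4) = 4(4 + 1/2) = 18; numerator = 4(16/105) - 2(26/15) = -20/7; a_4 = (-20/7)/(18) = -10/63
  n = 5: D(5) = 5(5 + 1/2) = 55/2; numerator = 4(-10/63) - 2(16/105) = -296/315; a_5 = (-296/315)/(55/2) = -592/17325

r = 5/2; a_0 = 1; a_1 = 8/3; a_2 = 26/15; a_3 = 16/105; a_4 = -10/63; a_5 = -592/17325


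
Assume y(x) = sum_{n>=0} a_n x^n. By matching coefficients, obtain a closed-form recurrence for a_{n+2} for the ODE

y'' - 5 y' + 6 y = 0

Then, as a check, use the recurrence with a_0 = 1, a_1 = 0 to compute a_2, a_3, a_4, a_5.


Substitute y = sum_n a_n x^n.
y''(x) has coefficient (n+2)(n+1) a_{n+2} at x^n;
-5 y'(x) has coefficient -5 (n+1) a_{n+1} at x^n;
6 y(x) has coefficient 6 a_n at x^n.
Matching x^n: (n+2)(n+1) a_{n+2} - 5 (n+1) a_{n+1} + 6 a_n = 0.
Thus a_{n+2} = [5 (n+1) a_{n+1} - 6 a_n] / ((n+1)(n+2)).

Check with a_0 = 1, a_1 = 0 (apply the recurrence for n = 0, 1, 2, 3): a_0 = 1, a_1 = 0, a_2 = -3, a_3 = -5, a_4 = -19/4, a_5 = -13/4.

a_(n+2) = [5 (n+1) a_(n+1) - 6 a_n] / ((n+1)(n+2)); check: a_0 = 1, a_1 = 0, a_2 = -3, a_3 = -5, a_4 = -19/4, a_5 = -13/4


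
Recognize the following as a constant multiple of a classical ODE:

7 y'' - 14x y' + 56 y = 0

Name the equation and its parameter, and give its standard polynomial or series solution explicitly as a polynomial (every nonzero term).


All three coefficients share the factor 7; dividing through by 7 gives  y'' - 2x y' + 8 y = 0.
This matches the Hermite equation y'' - 2x y' + 2n y = 0 with 2n = 8, so n = 4; the polynomial solution is H_4(x).
With y = sum_k a_k x^k, matching x^k gives (k+2)(k+1) a_{k+2} = 2(k - n) a_k = 2(k - 4) a_k. The right side vanishes at k = 4, so the series with the parity of 4 terminates at degree 4.
Standard normalization: leading coefficient of H_n is 2^n, so a_4 = 2^4 = 16. Work downward with a_k = (k+1)(k+2) a_{k+2} / (2(k - n)):
  a_2 = (3)(4)(16) / (2(2 - 4)) = 192/(-4) = -48
  a_0 = (1)(2)(-48) / (2(0 - 4)) = -96/(-8) = 12
Hence H_4(x) = 16 x^4 - 48 x^2 + 12.

H_4(x); series = 16 x^4 - 48 x^2 + 12


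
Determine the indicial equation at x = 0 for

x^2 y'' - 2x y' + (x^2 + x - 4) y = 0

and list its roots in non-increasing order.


Divide by x^2 to reach normal form y'' + P_1(x) y' + P_2(x) y = 0 with P_1(x) = -2/x and P_2(x) = 1 + 1/x - 4/x^2.
x = 0 is a singular point because the y'-coefficient -2/x has a pole at x = 0 and the y-coefficient 1 + 1/x - 4/x^2 has a pole at x = 0.
It is a regular singular point because x P_1(x) = p(x) = -2 and x^2 P_2(x) = q(x) = x^2 + x - 4 are polynomials, hence analytic at x = 0.
p(0) = -2,  q(0) = -4.
Indicial equation: r(r-1) + p(0) r + q(0) = 0, i.e. r^2 + (p(0) - 1) r + q(0) = 0, i.e. r^2 - 3 r - 4 = 0.
Discriminant: (-3)^2 - 4(-4) = 25, so r = (3 ± 5)/2.
Solving: r_1 = 4, r_2 = -1.

indicial: r^2 - 3 r - 4 = 0; roots r_1 = 4, r_2 = -1


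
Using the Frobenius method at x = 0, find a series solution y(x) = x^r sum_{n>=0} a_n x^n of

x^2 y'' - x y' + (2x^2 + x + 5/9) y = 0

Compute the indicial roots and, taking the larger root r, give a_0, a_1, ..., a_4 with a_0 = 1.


Write in Frobenius form y'' + (p(x)/x) y' + (q(x)/x^2) y = 0:
  p(x) = -1,  q(x) = 2x^2 + x + 5/9.
Indicial equation: r(r-1) + (-1) r + (5/9) = 0 -> roots r_1 = 5/3, r_2 = 1/3.
Take r = r_1 = 5/3. Let y(x) = x^r sum_{n>=0} a_n x^n with a_0 = 1.
Substitute y = x^r sum a_n x^n and match x^{r+n}. The recurrence is
  D(n) a_n + 1 a_{n-1} + 2 a_{n-2} = 0,  where D(n) = (r+n)(r+n-1) + (-1)(r+n) + (5/9).
  a_n = [-1 a_{n-1} - 2 a_{n-2}] / D(n).
Since the indicial polynomial factors as (r - r_1)(r - r_2), D(n) = (r_1 + n - r_1)(r_1 + n - r_2) = n(n + 4/3).
Evaluating step by step (a_0 = 1):
  n = 1: D(1) = 1(1 + 4/3) = 7/3; numerator = -1(1) = -1; a_1 = (-1)/(7/3) = -3/7
  n = 2: D(2) = 2(2 + 4/3) = 20/3; numerator = -1(-3/7) - 2(1) = -11/7; a_2 = (-11/7)/(20/3) = -33/140
  n = 3: D(3) = 3(3 + 4/3) = 13; numerator = -1(-33/140) - 2(-3/7) = 153/140; a_3 = (153/140)/(13) = 153/1820
  n = 4: D(4) = 4(4 + 4/3) = 64/3; numerator = -1(153/1820) - 2(-33/140) = 141/364; a_4 = (141/364)/(64/3) = 423/23296

r = 5/3; a_0 = 1; a_1 = -3/7; a_2 = -33/140; a_3 = 153/1820; a_4 = 423/23296


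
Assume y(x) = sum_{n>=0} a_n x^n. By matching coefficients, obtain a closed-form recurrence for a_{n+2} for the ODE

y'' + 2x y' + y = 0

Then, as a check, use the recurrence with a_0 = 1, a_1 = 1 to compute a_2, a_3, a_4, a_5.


Substitute y = sum_n a_n x^n.
y''(x) has coefficient (n+2)(n+1) a_{n+2} at x^n;
2 x y'(x) has coefficient 2 n a_n at x^n (shift);
y(x) has coefficient 1 a_n at x^n.
Matching x^n: (n+2)(n+1) a_{n+2} + (2n + 1) a_n = 0.
Thus a_{n+2} = (-2n - 1) / ((n+1)(n+2)) * a_n.

Check with a_0 = 1, a_1 = 1 (apply the recurrence for n = 0, 1, 2, 3): a_0 = 1, a_1 = 1, a_2 = -1/2, a_3 = -1/2, a_4 = 5/24, a_5 = 7/40.

a_(n+2) = (-2n - 1) / ((n+1)(n+2)) * a_n; check: a_0 = 1, a_1 = 1, a_2 = -1/2, a_3 = -1/2, a_4 = 5/24, a_5 = 7/40


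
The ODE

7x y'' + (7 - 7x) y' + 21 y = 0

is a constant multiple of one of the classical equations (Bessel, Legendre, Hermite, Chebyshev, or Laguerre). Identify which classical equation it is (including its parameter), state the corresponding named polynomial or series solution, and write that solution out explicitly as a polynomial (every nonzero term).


All three coefficients share the factor 7; dividing through by 7 gives  x y'' + (1 - x) y' + 3 y = 0.
This matches the Laguerre equation x y'' + (1 - x) y' + n y = 0 with n = 3; the polynomial solution is L_3(x).
With y = sum_k a_k x^k, matching x^k gives (k+1)k a_{k+1} + (k+1) a_{k+1} - k a_k + n a_k = 0, i.e. (k+1)^2 a_{k+1} = (k - n) a_k = (k - 3) a_k. The right side vanishes at k = 3, so the series terminates at degree 3.
Standard normalization L_n(0) = 1 gives a_0 = 1. Work upward with a_{k+1} = (k - 3) a_k / (k+1)^2:
  a_1 = (0 - 3)(1) / 1^2 = -3/1 = -3
  a_2 = (1 - 3)(-3) / 2^2 = 6/4 = 3/2
  a_3 = (2 - 3)(3/2) / 3^2 = (-3/2)/9 = -1/6
Hence L_3(x) = -x^3/6 + 3 x^2/2 - 3 x + 1.

L_3(x); series = -x^3/6 + 3 x^2/2 - 3 x + 1


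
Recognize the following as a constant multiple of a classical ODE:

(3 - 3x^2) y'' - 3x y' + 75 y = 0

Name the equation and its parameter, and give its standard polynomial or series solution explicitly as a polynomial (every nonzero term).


All three coefficients share the factor 3; dividing through by 3 gives  (1 - x^2) y'' - x y' + 25 y = 0.
This matches the Chebyshev equation (1 - x^2) y'' - x y' + n^2 y = 0 (note the -x y' term, not -2x y') with n^2 = 25, so n = 5; the polynomial solution is T_5(x).
With y = sum_k a_k x^k, matching x^k gives (k+2)(k+1) a_{k+2} = (k^2 - n^2) a_k = (k - 5)(k + 5) a_k. The right side vanishes at k = 5, so the series with the parity of 5 terminates at degree 5.
Standard normalization: leading coefficient of T_n is 2^(n-1), so a_5 = 2^4 = 16. Work downward with a_k = (k+1)(k+2) a_{k+2} / ((k - 5)(k + 5)):
  a_3 = (4)(5)(16) / ((3 - 5)(3 + 5)) = 320/(-16) = -20
  a_1 = (2)(3)(-20) / ((1 - 5)(1 + 5)) = -120/(-24) = 5
Hence T_5(x) = 16 x^5 - 20 x^3 + 5 x.

T_5(x); series = 16 x^5 - 20 x^3 + 5 x


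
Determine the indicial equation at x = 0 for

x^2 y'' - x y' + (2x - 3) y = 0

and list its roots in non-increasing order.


Divide by x^2 to reach normal form y'' + P_1(x) y' + P_2(x) y = 0 with P_1(x) = -1/x and P_2(x) = 2/x - 3/x^2.
x = 0 is a singular point because the y'-coefficient -1/x has a pole at x = 0 and the y-coefficient 2/x - 3/x^2 has a pole at x = 0.
It is a regular singular point because x P_1(x) = p(x) = -1 and x^2 P_2(x) = q(x) = 2x - 3 are polynomials, hence analytic at x = 0.
p(0) = -1,  q(0) = -3.
Indicial equation: r(r-1) + p(0) r + q(0) = 0, i.e. r^2 + (p(0) - 1) r + q(0) = 0, i.e. r^2 - 2 r - 3 = 0.
Discriminant: (-2)^2 - 4(-3) = 16, so r = (2 ± 4)/2.
Solving: r_1 = 3, r_2 = -1.

indicial: r^2 - 2 r - 3 = 0; roots r_1 = 3, r_2 = -1


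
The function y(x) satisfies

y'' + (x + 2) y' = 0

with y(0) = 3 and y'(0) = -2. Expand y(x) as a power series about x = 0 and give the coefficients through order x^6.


Ansatz: y(x) = sum_{n>=0} a_n x^n, so y'(x) = sum_{n>=1} n a_n x^(n-1) and y''(x) = sum_{n>=2} n(n-1) a_n x^(n-2).
Substitute into P(x) y'' + Q(x) y' + R(x) y = 0 with P(x) = 1, Q(x) = x + 2, R(x) = 0, and match powers of x.
Initial conditions: a_0 = 3, a_1 = -2.
Setting the coefficient of each power of x to zero and solving order by order (substituting the coefficients already found):
  x^0: 2 a_2 + 2 a_1 = 0  ->  2 a_2 = -2 a_1 = 4  ->  a_2 = 2
  x^1: 6 a_3 + 4 a_2 + a_1 = 0  ->  6 a_3 = -4 a_2 - a_1 = -6  ->  a_3 = -1
  x^2: 12 a_4 + 6 a_3 + 2 a_2 = 0  ->  12 a_4 = -6 a_3 - 2 a_2 = 2  ->  a_4 = 1/6
  x^3: 20 a_5 + 8 a_4 + 3 a_3 = 0  ->  20 a_5 = -8 a_4 - 3 a_3 = 5/3  ->  a_5 = 1/12
  x^4: 30 a_6 + 10 a_5 + 4 a_4 = 0  ->  30 a_6 = -10 a_5 - 4 a_4 = -3/2  ->  a_6 = -1/20
Truncated series: y(x) = 3 - 2 x + 2 x^2 - x^3 + (1/6) x^4 + (1/12) x^5 - (1/20) x^6 + O(x^7).

a_0 = 3; a_1 = -2; a_2 = 2; a_3 = -1; a_4 = 1/6; a_5 = 1/12; a_6 = -1/20


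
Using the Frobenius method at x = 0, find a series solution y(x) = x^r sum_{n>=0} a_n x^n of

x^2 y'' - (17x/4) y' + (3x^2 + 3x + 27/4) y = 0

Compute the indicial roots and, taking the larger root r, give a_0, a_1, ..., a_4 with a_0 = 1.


Write in Frobenius form y'' + (p(x)/x) y' + (q(x)/x^2) y = 0:
  p(x) = -17/4,  q(x) = 3x^2 + 3x + 27/4.
Indicial equation: r(r-1) + (-17/4) r + (27/4) = 0 -> roots r_1 = 3, r_2 = 9/4.
Take r = r_1 = 3. Let y(x) = x^r sum_{n>=0} a_n x^n with a_0 = 1.
Substitute y = x^r sum a_n x^n and match x^{r+n}. The recurrence is
  D(n) a_n + 3 a_{n-1} + 3 a_{n-2} = 0,  where D(n) = (r+n)(r+n-1) + (-17/4)(r+n) + (27/4).
  a_n = [-3 a_{n-1} - 3 a_{n-2}] / D(n).
Since the indicial polynomial factors as (r - r_1)(r - r_2), D(n) = (r_1 + n - r_1)(r_1 + n - r_2) = n(n + 3/4).
Evaluating step by step (a_0 = 1):
  n = 1: D(1) = 1(1 + 3/4) = 7/4; numerator = -3(1) = -3; a_1 = (-3)/(7/4) = -12/7
  n = 2: D(2) = 2(2 + 3/4) = 11/2; numerator = -3(-12/7) - 3(1) = 15/7; a_2 = (15/7)/(11/2) = 30/77
  n = 3: D(3) = 3(3 + 3/4) = 45/4; numerator = -3(30/77) - 3(-12/7) = 306/77; a_3 = (306/77)/(45/4) = 136/385
  n = 4: D(4) = 4(4 + 3/4) = 19; numerator = -3(136/385) - 3(30/77) = -78/35; a_4 = (-78/35)/(19) = -78/665

r = 3; a_0 = 1; a_1 = -12/7; a_2 = 30/77; a_3 = 136/385; a_4 = -78/665


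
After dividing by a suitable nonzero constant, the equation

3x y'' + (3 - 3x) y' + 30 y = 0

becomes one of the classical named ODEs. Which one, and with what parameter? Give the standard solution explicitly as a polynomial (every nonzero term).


All three coefficients share the factor 3; dividing through by 3 gives  x y'' + (1 - x) y' + 10 y = 0.
This matches the Laguerre equation x y'' + (1 - x) y' + n y = 0 with n = 10; the polynomial solution is L_10(x).
With y = sum_k a_k x^k, matching x^k gives (k+1)k a_{k+1} + (k+1) a_{k+1} - k a_k + n a_k = 0, i.e. (k+1)^2 a_{k+1} = (k - n) a_k = (k - 10) a_k. The right side vanishes at k = 10, so the series terminates at degree 10.
Standard normalization L_n(0) = 1 gives a_0 = 1. Work upward with a_{k+1} = (k - 10) a_k / (k+1)^2:
  a_1 = (0 - 10)(1) / 1^2 = -10/1 = -10
  a_2 = (1 - 10)(-10) / 2^2 = 90/4 = 45/2
  a_3 = (2 - 10)(45/2) / 3^2 = -180/9 = -20
  a_4 = (3 - 10)(-20) / 4^2 = 140/16 = 35/4
  a_5 = (4 - 10)(35/4) / 5^2 = (-105/2)/25 = -21/10
  a_6 = (5 - 10)(-21/10) / 6^2 = (21/2)/36 = 7/24
  a_7 = (6 - 10)(7/24) / 7^2 = (-7/6)/49 = -1/42
  a_8 = (7 - 10)(-1/42) / 8^2 = (1/14)/64 = 1/896
  a_9 = (8 - 10)(1/896) / 9^2 = (-1/448)/81 = -1/36288
  a_10 = (9 - 10)(-1/36288) / 10^2 = (1/36288)/100 = 1/3628800
Hence L_10(x) = x^10/3628800 - x^9/36288 + x^8/896 - x^7/42 + 7 x^6/24 - 21 x^5/10 + 35 x^4/4 - 20 x^3 + 45 x^2/2 - 10 x + 1.

L_10(x); series = x^10/3628800 - x^9/36288 + x^8/896 - x^7/42 + 7 x^6/24 - 21 x^5/10 + 35 x^4/4 - 20 x^3 + 45 x^2/2 - 10 x + 1


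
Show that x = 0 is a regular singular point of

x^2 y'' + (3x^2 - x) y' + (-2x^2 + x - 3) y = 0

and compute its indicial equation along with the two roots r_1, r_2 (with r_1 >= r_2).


Divide by x^2 to reach normal form y'' + P_1(x) y' + P_2(x) y = 0 with P_1(x) = 3 - 1/x and P_2(x) = -2 + 1/x - 3/x^2.
x = 0 is a singular point because the y'-coefficient 3 - 1/x has a pole at x = 0 and the y-coefficient -2 + 1/x - 3/x^2 has a pole at x = 0.
It is a regular singular point because x P_1(x) = p(x) = 3x - 1 and x^2 P_2(x) = q(x) = -2x^2 + x - 3 are polynomials, hence analytic at x = 0.
p(0) = -1,  q(0) = -3.
Indicial equation: r(r-1) + p(0) r + q(0) = 0, i.e. r^2 + (p(0) - 1) r + q(0) = 0, i.e. r^2 - 2 r - 3 = 0.
Discriminant: (-2)^2 - 4(-3) = 16, so r = (2 ± 4)/2.
Solving: r_1 = 3, r_2 = -1.

indicial: r^2 - 2 r - 3 = 0; roots r_1 = 3, r_2 = -1


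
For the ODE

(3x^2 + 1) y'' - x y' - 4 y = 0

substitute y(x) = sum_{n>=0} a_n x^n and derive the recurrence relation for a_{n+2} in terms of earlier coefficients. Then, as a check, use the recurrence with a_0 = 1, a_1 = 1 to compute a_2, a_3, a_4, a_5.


Substitute y = sum_n a_n x^n.
(1 + 3 x^2) y'' contributes (n+2)(n+1) a_{n+2} + 3 n(n-1) a_n at x^n.
-x y'(x) contributes -n a_n at x^n.
-4 y(x) contributes -4 a_n at x^n.
Matching x^n: (n+2)(n+1) a_{n+2} + (3 n(n-1) - n - 4) a_n = 0.
Thus a_{n+2} = (-3 n(n-1) + n + 4) / ((n+1)(n+2)) * a_n.

Check with a_0 = 1, a_1 = 1 (apply the recurrence for n = 0, 1, 2, 3): a_0 = 1, a_1 = 1, a_2 = 2, a_3 = 5/6, a_4 = 0, a_5 = -11/24.

a_(n+2) = (-3 n(n-1) + n + 4) / ((n+1)(n+2)) * a_n; check: a_0 = 1, a_1 = 1, a_2 = 2, a_3 = 5/6, a_4 = 0, a_5 = -11/24


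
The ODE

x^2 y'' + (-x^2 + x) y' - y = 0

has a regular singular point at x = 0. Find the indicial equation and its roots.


Divide by x^2 to reach normal form y'' + P_1(x) y' + P_2(x) y = 0 with P_1(x) = -1 + 1/x and P_2(x) = -1/x^2.
x = 0 is a singular point because the y'-coefficient -1 + 1/x has a pole at x = 0 and the y-coefficient -1/x^2 has a pole at x = 0.
It is a regular singular point because x P_1(x) = p(x) = 1 - x and x^2 P_2(x) = q(x) = -1 are polynomials, hence analytic at x = 0.
p(0) = 1,  q(0) = -1.
Indicial equation: r(r-1) + p(0) r + q(0) = 0, i.e. r^2 + (p(0) - 1) r + q(0) = 0, i.e. r^2 - 1 = 0.
Discriminant: (0)^2 - 4(-1) = 4, so r = (0 ± 2)/2.
Solving: r_1 = 1, r_2 = -1.

indicial: r^2 - 1 = 0; roots r_1 = 1, r_2 = -1


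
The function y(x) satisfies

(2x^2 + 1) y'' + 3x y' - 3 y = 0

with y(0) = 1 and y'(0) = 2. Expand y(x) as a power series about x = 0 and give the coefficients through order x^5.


Ansatz: y(x) = sum_{n>=0} a_n x^n, so y'(x) = sum_{n>=1} n a_n x^(n-1) and y''(x) = sum_{n>=2} n(n-1) a_n x^(n-2).
Substitute into P(x) y'' + Q(x) y' + R(x) y = 0 with P(x) = 2x^2 + 1, Q(x) = 3x, R(x) = -3, and match powers of x.
Initial conditions: a_0 = 1, a_1 = 2.
Setting the coefficient of each power of x to zero and solving order by order (substituting the coefficients already found):
  x^0: 2 a_2 - 3 a_0 = 0  ->  2 a_2 = 3 a_0 = 3  ->  a_2 = 3/2
  x^1: 6 a_3 = 0  ->  a_3 = 0
  x^2: 12 a_4 + 7 a_2 = 0  ->  12 a_4 = -7 a_2 = -21/2  ->  a_4 = -7/8
  x^3: 20 a_5 + 18 a_3 = 0  ->  20 a_5 = -18 a_3 = 0  ->  a_5 = 0
Truncated series: y(x) = 1 + 2 x + (3/2) x^2 - (7/8) x^4 + O(x^6).

a_0 = 1; a_1 = 2; a_2 = 3/2; a_3 = 0; a_4 = -7/8; a_5 = 0


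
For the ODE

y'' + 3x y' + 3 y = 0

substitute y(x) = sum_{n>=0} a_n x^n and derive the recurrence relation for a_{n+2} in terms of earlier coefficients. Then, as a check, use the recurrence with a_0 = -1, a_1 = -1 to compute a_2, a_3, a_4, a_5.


Substitute y = sum_n a_n x^n.
y''(x) has coefficient (n+2)(n+1) a_{n+2} at x^n;
3 x y'(x) has coefficient 3 n a_n at x^n (shift);
3 y(x) has coefficient 3 a_n at x^n.
Matching x^n: (n+2)(n+1) a_{n+2} + (3n + 3) a_n = 0.
Thus a_{n+2} = (-3n - 3) / ((n+1)(n+2)) * a_n.

Check with a_0 = -1, a_1 = -1 (apply the recurrence for n = 0, 1, 2, 3): a_0 = -1, a_1 = -1, a_2 = 3/2, a_3 = 1, a_4 = -9/8, a_5 = -3/5.

a_(n+2) = (-3n - 3) / ((n+1)(n+2)) * a_n; check: a_0 = -1, a_1 = -1, a_2 = 3/2, a_3 = 1, a_4 = -9/8, a_5 = -3/5


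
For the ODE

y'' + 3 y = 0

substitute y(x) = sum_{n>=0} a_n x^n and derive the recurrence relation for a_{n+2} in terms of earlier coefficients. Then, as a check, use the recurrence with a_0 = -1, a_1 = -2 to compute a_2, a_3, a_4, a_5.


Substitute y = sum_n a_n x^n into y'' + (const) y = 0.
y''(x) = sum_{n>=0} (n+2)(n+1) a_{n+2} x^n.
The ODE becomes sum_n [(n+2)(n+1) a_{n+2} + 3 a_n] x^n = 0.
Setting each coefficient to zero gives the recurrence:
  (n+2)(n+1) a_{n+2} + 3 a_n = 0,
  a_{n+2} = -3 / ((n+1)(n+2)) a_n.

Check with a_0 = -1, a_1 = -2 (apply the recurrence for n = 0, 1, 2, 3): a_0 = -1, a_1 = -2, a_2 = 3/2, a_3 = 1, a_4 = -3/8, a_5 = -3/20.

a_{n+2} = -3/((n+1)(n+2)) * a_n; check: a_0 = -1, a_1 = -2, a_2 = 3/2, a_3 = 1, a_4 = -3/8, a_5 = -3/20


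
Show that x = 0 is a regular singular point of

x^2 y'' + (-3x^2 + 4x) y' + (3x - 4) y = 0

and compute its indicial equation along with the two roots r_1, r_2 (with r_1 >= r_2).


Divide by x^2 to reach normal form y'' + P_1(x) y' + P_2(x) y = 0 with P_1(x) = -3 + 4/x and P_2(x) = 3/x - 4/x^2.
x = 0 is a singular point because the y'-coefficient -3 + 4/x has a pole at x = 0 and the y-coefficient 3/x - 4/x^2 has a pole at x = 0.
It is a regular singular point because x P_1(x) = p(x) = 4 - 3x and x^2 P_2(x) = q(x) = 3x - 4 are polynomials, hence analytic at x = 0.
p(0) = 4,  q(0) = -4.
Indicial equation: r(r-1) + p(0) r + q(0) = 0, i.e. r^2 + (p(0) - 1) r + q(0) = 0, i.e. r^2 + 3 r - 4 = 0.
Discriminant: (3)^2 - 4(-4) = 25, so r = (-3 ± 5)/2.
Solving: r_1 = 1, r_2 = -4.

indicial: r^2 + 3 r - 4 = 0; roots r_1 = 1, r_2 = -4


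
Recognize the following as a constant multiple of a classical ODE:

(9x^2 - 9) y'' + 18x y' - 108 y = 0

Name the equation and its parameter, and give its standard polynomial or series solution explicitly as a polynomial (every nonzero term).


All three coefficients share the factor -9; dividing through by -9 gives  (1 - x^2) y'' - 2x y' + 12 y = 0.
This matches the Legendre equation (1 - x^2) y'' - 2x y' + n(n+1) y = 0 (note the -2x y' term) with n(n+1) = 12, so n = 3; the polynomial solution is P_3(x).
With y = sum_k a_k x^k, matching x^k gives (k+2)(k+1) a_{k+2} = [k(k+1) - n(n+1)] a_k = (k - 3)(k + 4) a_k. The right side vanishes at k = 3, so the series with the parity of 3 terminates at degree 3.
Standard normalization (P_n(1) = 1): leading coefficient (2n)!/(2^n (n!)^2) = 720/(8*36) = 5/2, so a_3 = 5/2. Work downward with a_k = (k+1)(k+2) a_{k+2} / ((k - 3)(k + 4)):
  a_1 = (2)(3)(5/2) / ((1 - 3)(1 + 4)) = 15/(-10) = -3/2
Hence P_3(x) = 5 x^3/2 - 3 x/2.

P_3(x); series = 5 x^3/2 - 3 x/2


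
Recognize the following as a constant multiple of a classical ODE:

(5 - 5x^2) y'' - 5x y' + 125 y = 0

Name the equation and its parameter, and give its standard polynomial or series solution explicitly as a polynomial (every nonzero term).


All three coefficients share the factor 5; dividing through by 5 gives  (1 - x^2) y'' - x y' + 25 y = 0.
This matches the Chebyshev equation (1 - x^2) y'' - x y' + n^2 y = 0 (note the -x y' term, not -2x y') with n^2 = 25, so n = 5; the polynomial solution is T_5(x).
With y = sum_k a_k x^k, matching x^k gives (k+2)(k+1) a_{k+2} = (k^2 - n^2) a_k = (k - 5)(k + 5) a_k. The right side vanishes at k = 5, so the series with the parity of 5 terminates at degree 5.
Standard normalization: leading coefficient of T_n is 2^(n-1), so a_5 = 2^4 = 16. Work downward with a_k = (k+1)(k+2) a_{k+2} / ((k - 5)(k + 5)):
  a_3 = (4)(5)(16) / ((3 - 5)(3 + 5)) = 320/(-16) = -20
  a_1 = (2)(3)(-20) / ((1 - 5)(1 + 5)) = -120/(-24) = 5
Hence T_5(x) = 16 x^5 - 20 x^3 + 5 x.

T_5(x); series = 16 x^5 - 20 x^3 + 5 x


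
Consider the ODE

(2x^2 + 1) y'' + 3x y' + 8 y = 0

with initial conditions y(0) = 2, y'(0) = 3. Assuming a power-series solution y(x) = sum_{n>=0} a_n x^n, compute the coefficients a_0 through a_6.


Ansatz: y(x) = sum_{n>=0} a_n x^n, so y'(x) = sum_{n>=1} n a_n x^(n-1) and y''(x) = sum_{n>=2} n(n-1) a_n x^(n-2).
Substitute into P(x) y'' + Q(x) y' + R(x) y = 0 with P(x) = 2x^2 + 1, Q(x) = 3x, R(x) = 8, and match powers of x.
Initial conditions: a_0 = 2, a_1 = 3.
Setting the coefficient of each power of x to zero and solving order by order (substituting the coefficients already found):
  x^0: 2 a_2 + 8 a_0 = 0  ->  2 a_2 = -8 a_0 = -16  ->  a_2 = -8
  x^1: 6 a_3 + 11 a_1 = 0  ->  6 a_3 = -11 a_1 = -33  ->  a_3 = -11/2
  x^2: 12 a_4 + 18 a_2 = 0  ->  12 a_4 = -18 a_2 = 144  ->  a_4 = 12
  x^3: 20 a_5 + 29 a_3 = 0  ->  20 a_5 = -29 a_3 = 319/2  ->  a_5 = 319/40
  x^4: 30 a_6 + 44 a_4 = 0  ->  30 a_6 = -44 a_4 = -528  ->  a_6 = -88/5
Truncated series: y(x) = 2 + 3 x - 8 x^2 - (11/2) x^3 + 12 x^4 + (319/40) x^5 - (88/5) x^6 + O(x^7).

a_0 = 2; a_1 = 3; a_2 = -8; a_3 = -11/2; a_4 = 12; a_5 = 319/40; a_6 = -88/5


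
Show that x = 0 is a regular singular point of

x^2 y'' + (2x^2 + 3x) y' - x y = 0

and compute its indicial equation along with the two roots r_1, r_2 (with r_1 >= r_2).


Divide by x^2 to reach normal form y'' + P_1(x) y' + P_2(x) y = 0 with P_1(x) = 2 + 3/x and P_2(x) = -1/x.
x = 0 is a singular point because the y'-coefficient 2 + 3/x has a pole at x = 0 and the y-coefficient -1/x has a pole at x = 0.
It is a regular singular point because x P_1(x) = p(x) = 2x + 3 and x^2 P_2(x) = q(x) = -x are polynomials, hence analytic at x = 0.
p(0) = 3,  q(0) = 0.
Indicial equation: r(r-1) + p(0) r + q(0) = 0, i.e. r^2 + (p(0) - 1) r + q(0) = 0, i.e. r^2 + 2 r = 0.
Discriminant: (2)^2 - 4(0) = 4, so r = (-2 ± 2)/2.
Solving: r_1 = 0, r_2 = -2.

indicial: r^2 + 2 r = 0; roots r_1 = 0, r_2 = -2


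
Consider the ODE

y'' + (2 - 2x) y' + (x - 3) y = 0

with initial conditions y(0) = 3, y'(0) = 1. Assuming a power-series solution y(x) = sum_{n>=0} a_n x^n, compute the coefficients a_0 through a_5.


Ansatz: y(x) = sum_{n>=0} a_n x^n, so y'(x) = sum_{n>=1} n a_n x^(n-1) and y''(x) = sum_{n>=2} n(n-1) a_n x^(n-2).
Substitute into P(x) y'' + Q(x) y' + R(x) y = 0 with P(x) = 1, Q(x) = 2 - 2x, R(x) = x - 3, and match powers of x.
Initial conditions: a_0 = 3, a_1 = 1.
Setting the coefficient of each power of x to zero and solving order by order (substituting the coefficients already found):
  x^0: 2 a_2 + 2 a_1 - 3 a_0 = 0  ->  2 a_2 = -2 a_1 + 3 a_0 = 7  ->  a_2 = 7/2
  x^1: 6 a_3 + 4 a_2 - 5 a_1 + a_0 = 0  ->  6 a_3 = -4 a_2 + 5 a_1 - a_0 = -12  ->  a_3 = -2
  x^2: 12 a_4 + 6 a_3 - 7 a_2 + a_1 = 0  ->  12 a_4 = -6 a_3 + 7 a_2 - a_1 = 71/2  ->  a_4 = 71/24
  x^3: 20 a_5 + 8 a_4 - 9 a_3 + a_2 = 0  ->  20 a_5 = -8 a_4 + 9 a_3 - a_2 = -271/6  ->  a_5 = -271/120
Truncated series: y(x) = 3 + x + (7/2) x^2 - 2 x^3 + (71/24) x^4 - (271/120) x^5 + O(x^6).

a_0 = 3; a_1 = 1; a_2 = 7/2; a_3 = -2; a_4 = 71/24; a_5 = -271/120


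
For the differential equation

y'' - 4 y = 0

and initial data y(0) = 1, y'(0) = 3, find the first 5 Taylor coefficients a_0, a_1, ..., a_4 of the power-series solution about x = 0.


Ansatz: y(x) = sum_{n>=0} a_n x^n, so y'(x) = sum_{n>=1} n a_n x^(n-1) and y''(x) = sum_{n>=2} n(n-1) a_n x^(n-2).
Substitute into P(x) y'' + Q(x) y' + R(x) y = 0 with P(x) = 1, Q(x) = 0, R(x) = -4, and match powers of x.
Initial conditions: a_0 = 1, a_1 = 3.
Setting the coefficient of each power of x to zero and solving order by order (substituting the coefficients already found):
  x^0: 2 a_2 - 4 a_0 = 0  ->  2 a_2 = 4 a_0 = 4  ->  a_2 = 2
  x^1: 6 a_3 - 4 a_1 = 0  ->  6 a_3 = 4 a_1 = 12  ->  a_3 = 2
  x^2: 12 a_4 - 4 a_2 = 0  ->  12 a_4 = 4 a_2 = 8  ->  a_4 = 2/3
Truncated series: y(x) = 1 + 3 x + 2 x^2 + 2 x^3 + (2/3) x^4 + O(x^5).

a_0 = 1; a_1 = 3; a_2 = 2; a_3 = 2; a_4 = 2/3


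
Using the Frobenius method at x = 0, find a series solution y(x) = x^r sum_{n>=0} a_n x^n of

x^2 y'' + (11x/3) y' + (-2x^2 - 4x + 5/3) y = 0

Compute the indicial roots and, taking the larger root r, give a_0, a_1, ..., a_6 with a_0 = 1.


Write in Frobenius form y'' + (p(x)/x) y' + (q(x)/x^2) y = 0:
  p(x) = 11/3,  q(x) = -2x^2 - 4x + 5/3.
Indicial equation: r(r-1) + (11/3) r + (5/3) = 0 -> roots r_1 = -1, r_2 = -5/3.
Take r = r_1 = -1. Let y(x) = x^r sum_{n>=0} a_n x^n with a_0 = 1.
Substitute y = x^r sum a_n x^n and match x^{r+n}. The recurrence is
  D(n) a_n - 4 a_{n-1} - 2 a_{n-2} = 0,  where D(n) = (r+n)(r+n-1) + (11/3)(r+n) + (5/3).
  a_n = [4 a_{n-1} + 2 a_{n-2}] / D(n).
Since the indicial polynomial factors as (r - r_1)(r - r_2), D(n) = (r_1 + n - r_1)(r_1 + n - r_2) = n(n + 2/3).
Evaluating step by step (a_0 = 1):
  n = 1: D(1) = 1(1 + 2/3) = 5/3; numerator = 4(1) = 4; a_1 = (4)/(5/3) = 12/5
  n = 2: D(2) = 2(2 + 2/3) = 16/3; numerator = 4(12/5) + 2(1) = 58/5; a_2 = (58/5)/(16/3) = 87/40
  n = 3: D(3) = 3(3 + 2/3) = 11; numerator = 4(87/40) + 2(12/5) = 27/2; a_3 = (27/2)/(11) = 27/22
  n = 4: D(4) = 4(4 + 2/3) = 56/3; numerator = 4(27/22) + 2(87/40) = 2037/220; a_4 = (2037/220)/(56/3) = 873/1760
  n = 5: D(5) = 5(5 + 2/3) = 85/3; numerator = 4(873/1760) + 2(27/22) = 1953/440; a_5 = (1953/440)/(85/3) = 5859/37400
  n = 6: D(6) = 6(6 + 2/3) = 40; numerator = 4(5859/37400) + 2(873/1760) = 11007/6800; a_6 = (11007/6800)/(40) = 11007/272000

r = -1; a_0 = 1; a_1 = 12/5; a_2 = 87/40; a_3 = 27/22; a_4 = 873/1760; a_5 = 5859/37400; a_6 = 11007/272000


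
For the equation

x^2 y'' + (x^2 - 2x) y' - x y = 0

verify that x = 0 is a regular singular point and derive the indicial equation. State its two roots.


Divide by x^2 to reach normal form y'' + P_1(x) y' + P_2(x) y = 0 with P_1(x) = 1 - 2/x and P_2(x) = -1/x.
x = 0 is a singular point because the y'-coefficient 1 - 2/x has a pole at x = 0 and the y-coefficient -1/x has a pole at x = 0.
It is a regular singular point because x P_1(x) = p(x) = x - 2 and x^2 P_2(x) = q(x) = -x are polynomials, hence analytic at x = 0.
p(0) = -2,  q(0) = 0.
Indicial equation: r(r-1) + p(0) r + q(0) = 0, i.e. r^2 + (p(0) - 1) r + q(0) = 0, i.e. r^2 - 3 r = 0.
Discriminant: (-3)^2 - 4(0) = 9, so r = (3 ± 3)/2.
Solving: r_1 = 3, r_2 = 0.

indicial: r^2 - 3 r = 0; roots r_1 = 3, r_2 = 0


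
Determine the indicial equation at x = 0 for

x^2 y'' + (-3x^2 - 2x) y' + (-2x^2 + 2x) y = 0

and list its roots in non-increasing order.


Divide by x^2 to reach normal form y'' + P_1(x) y' + P_2(x) y = 0 with P_1(x) = -3 - 2/x and P_2(x) = -2 + 2/x.
x = 0 is a singular point because the y'-coefficient -3 - 2/x has a pole at x = 0 and the y-coefficient -2 + 2/x has a pole at x = 0.
It is a regular singular point because x P_1(x) = p(x) = -3x - 2 and x^2 P_2(x) = q(x) = -2x^2 + 2x are polynomials, hence analytic at x = 0.
p(0) = -2,  q(0) = 0.
Indicial equation: r(r-1) + p(0) r + q(0) = 0, i.e. r^2 + (p(0) - 1) r + q(0) = 0, i.e. r^2 - 3 r = 0.
Discriminant: (-3)^2 - 4(0) = 9, so r = (3 ± 3)/2.
Solving: r_1 = 3, r_2 = 0.

indicial: r^2 - 3 r = 0; roots r_1 = 3, r_2 = 0


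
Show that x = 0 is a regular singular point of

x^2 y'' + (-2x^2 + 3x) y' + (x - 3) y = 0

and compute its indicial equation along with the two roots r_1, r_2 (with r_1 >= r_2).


Divide by x^2 to reach normal form y'' + P_1(x) y' + P_2(x) y = 0 with P_1(x) = -2 + 3/x and P_2(x) = 1/x - 3/x^2.
x = 0 is a singular point because the y'-coefficient -2 + 3/x has a pole at x = 0 and the y-coefficient 1/x - 3/x^2 has a pole at x = 0.
It is a regular singular point because x P_1(x) = p(x) = 3 - 2x and x^2 P_2(x) = q(x) = x - 3 are polynomials, hence analytic at x = 0.
p(0) = 3,  q(0) = -3.
Indicial equation: r(r-1) + p(0) r + q(0) = 0, i.e. r^2 + (p(0) - 1) r + q(0) = 0, i.e. r^2 + 2 r - 3 = 0.
Discriminant: (2)^2 - 4(-3) = 16, so r = (-2 ± 4)/2.
Solving: r_1 = 1, r_2 = -3.

indicial: r^2 + 2 r - 3 = 0; roots r_1 = 1, r_2 = -3


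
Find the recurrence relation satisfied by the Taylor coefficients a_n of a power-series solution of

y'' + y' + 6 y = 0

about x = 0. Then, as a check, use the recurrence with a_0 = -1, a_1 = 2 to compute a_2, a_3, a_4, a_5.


Substitute y = sum_n a_n x^n.
y''(x) has coefficient (n+2)(n+1) a_{n+2} at x^n;
y'(x) has coefficient (n+1) a_{n+1} at x^n;
6 y(x) has coefficient 6 a_n at x^n.
Matching x^n: (n+2)(n+1) a_{n+2} + (n+1) a_{n+1} + 6 a_n = 0.
Thus a_{n+2} = [-(n+1) a_{n+1} - 6 a_n] / ((n+1)(n+2)).

Check with a_0 = -1, a_1 = 2 (apply the recurrence for n = 0, 1, 2, 3): a_0 = -1, a_1 = 2, a_2 = 2, a_3 = -8/3, a_4 = -1/3, a_5 = 13/15.

a_(n+2) = [-(n+1) a_(n+1) - 6 a_n] / ((n+1)(n+2)); check: a_0 = -1, a_1 = 2, a_2 = 2, a_3 = -8/3, a_4 = -1/3, a_5 = 13/15


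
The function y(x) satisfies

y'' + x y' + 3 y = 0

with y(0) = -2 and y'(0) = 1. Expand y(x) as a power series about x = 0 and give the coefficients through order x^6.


Ansatz: y(x) = sum_{n>=0} a_n x^n, so y'(x) = sum_{n>=1} n a_n x^(n-1) and y''(x) = sum_{n>=2} n(n-1) a_n x^(n-2).
Substitute into P(x) y'' + Q(x) y' + R(x) y = 0 with P(x) = 1, Q(x) = x, R(x) = 3, and match powers of x.
Initial conditions: a_0 = -2, a_1 = 1.
Setting the coefficient of each power of x to zero and solving order by order (substituting the coefficients already found):
  x^0: 2 a_2 + 3 a_0 = 0  ->  2 a_2 = -3 a_0 = 6  ->  a_2 = 3
  x^1: 6 a_3 + 4 a_1 = 0  ->  6 a_3 = -4 a_1 = -4  ->  a_3 = -2/3
  x^2: 12 a_4 + 5 a_2 = 0  ->  12 a_4 = -5 a_2 = -15  ->  a_4 = -5/4
  x^3: 20 a_5 + 6 a_3 = 0  ->  20 a_5 = -6 a_3 = 4  ->  a_5 = 1/5
  x^4: 30 a_6 + 7 a_4 = 0  ->  30 a_6 = -7 a_4 = 35/4  ->  a_6 = 7/24
Truncated series: y(x) = -2 + x + 3 x^2 - (2/3) x^3 - (5/4) x^4 + (1/5) x^5 + (7/24) x^6 + O(x^7).

a_0 = -2; a_1 = 1; a_2 = 3; a_3 = -2/3; a_4 = -5/4; a_5 = 1/5; a_6 = 7/24


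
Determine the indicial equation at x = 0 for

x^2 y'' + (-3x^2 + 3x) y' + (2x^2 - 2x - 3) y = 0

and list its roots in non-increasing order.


Divide by x^2 to reach normal form y'' + P_1(x) y' + P_2(x) y = 0 with P_1(x) = -3 + 3/x and P_2(x) = 2 - 2/x - 3/x^2.
x = 0 is a singular point because the y'-coefficient -3 + 3/x has a pole at x = 0 and the y-coefficient 2 - 2/x - 3/x^2 has a pole at x = 0.
It is a regular singular point because x P_1(x) = p(x) = 3 - 3x and x^2 P_2(x) = q(x) = 2x^2 - 2x - 3 are polynomials, hence analytic at x = 0.
p(0) = 3,  q(0) = -3.
Indicial equation: r(r-1) + p(0) r + q(0) = 0, i.e. r^2 + (p(0) - 1) r + q(0) = 0, i.e. r^2 + 2 r - 3 = 0.
Discriminant: (2)^2 - 4(-3) = 16, so r = (-2 ± 4)/2.
Solving: r_1 = 1, r_2 = -3.

indicial: r^2 + 2 r - 3 = 0; roots r_1 = 1, r_2 = -3


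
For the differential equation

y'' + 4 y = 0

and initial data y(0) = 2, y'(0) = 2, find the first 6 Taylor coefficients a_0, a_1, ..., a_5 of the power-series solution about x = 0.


Ansatz: y(x) = sum_{n>=0} a_n x^n, so y'(x) = sum_{n>=1} n a_n x^(n-1) and y''(x) = sum_{n>=2} n(n-1) a_n x^(n-2).
Substitute into P(x) y'' + Q(x) y' + R(x) y = 0 with P(x) = 1, Q(x) = 0, R(x) = 4, and match powers of x.
Initial conditions: a_0 = 2, a_1 = 2.
Setting the coefficient of each power of x to zero and solving order by order (substituting the coefficients already found):
  x^0: 2 a_2 + 4 a_0 = 0  ->  2 a_2 = -4 a_0 = -8  ->  a_2 = -4
  x^1: 6 a_3 + 4 a_1 = 0  ->  6 a_3 = -4 a_1 = -8  ->  a_3 = -4/3
  x^2: 12 a_4 + 4 a_2 = 0  ->  12 a_4 = -4 a_2 = 16  ->  a_4 = 4/3
  x^3: 20 a_5 + 4 a_3 = 0  ->  20 a_5 = -4 a_3 = 16/3  ->  a_5 = 4/15
Truncated series: y(x) = 2 + 2 x - 4 x^2 - (4/3) x^3 + (4/3) x^4 + (4/15) x^5 + O(x^6).

a_0 = 2; a_1 = 2; a_2 = -4; a_3 = -4/3; a_4 = 4/3; a_5 = 4/15


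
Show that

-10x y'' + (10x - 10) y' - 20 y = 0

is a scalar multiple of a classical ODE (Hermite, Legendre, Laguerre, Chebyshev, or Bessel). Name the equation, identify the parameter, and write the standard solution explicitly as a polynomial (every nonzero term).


All three coefficients share the factor -10; dividing through by -10 gives  x y'' + (1 - x) y' + 2 y = 0.
This matches the Laguerre equation x y'' + (1 - x) y' + n y = 0 with n = 2; the polynomial solution is L_2(x).
With y = sum_k a_k x^k, matching x^k gives (k+1)k a_{k+1} + (k+1) a_{k+1} - k a_k + n a_k = 0, i.e. (k+1)^2 a_{k+1} = (k - n) a_k = (k - 2) a_k. The right side vanishes at k = 2, so the series terminates at degree 2.
Standard normalization L_n(0) = 1 gives a_0 = 1. Work upward with a_{k+1} = (k - 2) a_k / (k+1)^2:
  a_1 = (0 - 2)(1) / 1^2 = -2/1 = -2
  a_2 = (1 - 2)(-2) / 2^2 = 2/4 = 1/2
Hence L_2(x) = x^2/2 - 2 x + 1.

L_2(x); series = x^2/2 - 2 x + 1


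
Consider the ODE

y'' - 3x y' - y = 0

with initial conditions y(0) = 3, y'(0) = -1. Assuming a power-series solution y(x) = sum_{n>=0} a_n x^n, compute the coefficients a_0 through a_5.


Ansatz: y(x) = sum_{n>=0} a_n x^n, so y'(x) = sum_{n>=1} n a_n x^(n-1) and y''(x) = sum_{n>=2} n(n-1) a_n x^(n-2).
Substitute into P(x) y'' + Q(x) y' + R(x) y = 0 with P(x) = 1, Q(x) = -3x, R(x) = -1, and match powers of x.
Initial conditions: a_0 = 3, a_1 = -1.
Setting the coefficient of each power of x to zero and solving order by order (substituting the coefficients already found):
  x^0: 2 a_2 - a_0 = 0  ->  2 a_2 = a_0 = 3  ->  a_2 = 3/2
  x^1: 6 a_3 - 4 a_1 = 0  ->  6 a_3 = 4 a_1 = -4  ->  a_3 = -2/3
  x^2: 12 a_4 - 7 a_2 = 0  ->  12 a_4 = 7 a_2 = 21/2  ->  a_4 = 7/8
  x^3: 20 a_5 - 10 a_3 = 0  ->  20 a_5 = 10 a_3 = -20/3  ->  a_5 = -1/3
Truncated series: y(x) = 3 - x + (3/2) x^2 - (2/3) x^3 + (7/8) x^4 - (1/3) x^5 + O(x^6).

a_0 = 3; a_1 = -1; a_2 = 3/2; a_3 = -2/3; a_4 = 7/8; a_5 = -1/3


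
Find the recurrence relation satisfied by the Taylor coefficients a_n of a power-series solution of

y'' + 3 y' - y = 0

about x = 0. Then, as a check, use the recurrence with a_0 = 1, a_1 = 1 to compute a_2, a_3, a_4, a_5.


Substitute y = sum_n a_n x^n.
y''(x) has coefficient (n+2)(n+1) a_{n+2} at x^n;
3 y'(x) has coefficient 3 (n+1) a_{n+1} at x^n;
-y(x) has coefficient -1 a_n at x^n.
Matching x^n: (n+2)(n+1) a_{n+2} + 3 (n+1) a_{n+1} - 1 a_n = 0.
Thus a_{n+2} = [-3 (n+1) a_{n+1} + 1 a_n] / ((n+1)(n+2)).

Check with a_0 = 1, a_1 = 1 (apply the recurrence for n = 0, 1, 2, 3): a_0 = 1, a_1 = 1, a_2 = -1, a_3 = 7/6, a_4 = -23/24, a_5 = 19/30.

a_(n+2) = [-3 (n+1) a_(n+1) + 1 a_n] / ((n+1)(n+2)); check: a_0 = 1, a_1 = 1, a_2 = -1, a_3 = 7/6, a_4 = -23/24, a_5 = 19/30
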